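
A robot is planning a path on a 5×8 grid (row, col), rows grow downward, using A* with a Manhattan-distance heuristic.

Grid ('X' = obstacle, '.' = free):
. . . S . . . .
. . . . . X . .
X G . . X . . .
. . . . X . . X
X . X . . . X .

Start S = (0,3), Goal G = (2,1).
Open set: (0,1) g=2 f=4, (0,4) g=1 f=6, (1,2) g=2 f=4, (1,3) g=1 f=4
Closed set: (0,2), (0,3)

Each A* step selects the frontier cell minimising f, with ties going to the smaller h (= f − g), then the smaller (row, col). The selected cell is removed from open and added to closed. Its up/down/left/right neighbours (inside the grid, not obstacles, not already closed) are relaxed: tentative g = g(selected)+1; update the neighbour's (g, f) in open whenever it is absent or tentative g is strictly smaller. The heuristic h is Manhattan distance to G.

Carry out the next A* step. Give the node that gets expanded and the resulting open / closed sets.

expanded=(0,1); open=[(0,0) g=3 f=6, (0,4) g=1 f=6, (1,1) g=3 f=4, (1,2) g=2 f=4, (1,3) g=1 f=4]; closed=[(0,1), (0,2), (0,3)]

step 1: expand (0,1) (f=4, h=2) → closed; open now [(0,0) g=3 f=6, (0,4) g=1 f=6, (1,1) g=3 f=4, (1,2) g=2 f=4, (1,3) g=1 f=4]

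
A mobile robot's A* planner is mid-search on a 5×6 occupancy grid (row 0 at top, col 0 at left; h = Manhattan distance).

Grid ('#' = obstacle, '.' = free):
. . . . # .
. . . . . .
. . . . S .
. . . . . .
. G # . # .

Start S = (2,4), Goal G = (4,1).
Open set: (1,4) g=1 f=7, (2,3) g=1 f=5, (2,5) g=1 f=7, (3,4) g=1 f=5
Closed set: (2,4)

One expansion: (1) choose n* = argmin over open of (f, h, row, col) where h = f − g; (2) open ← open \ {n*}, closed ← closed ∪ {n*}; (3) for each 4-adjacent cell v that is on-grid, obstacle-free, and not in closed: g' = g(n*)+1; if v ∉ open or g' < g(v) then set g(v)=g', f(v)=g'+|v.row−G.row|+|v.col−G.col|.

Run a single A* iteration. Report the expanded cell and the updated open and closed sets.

expanded=(2,3); open=[(1,3) g=2 f=7, (1,4) g=1 f=7, (2,2) g=2 f=5, (2,5) g=1 f=7, (3,3) g=2 f=5, (3,4) g=1 f=5]; closed=[(2,3), (2,4)]

step 1: expand (2,3) (f=5, h=4) → closed; open now [(1,3) g=2 f=7, (1,4) g=1 f=7, (2,2) g=2 f=5, (2,5) g=1 f=7, (3,3) g=2 f=5, (3,4) g=1 f=5]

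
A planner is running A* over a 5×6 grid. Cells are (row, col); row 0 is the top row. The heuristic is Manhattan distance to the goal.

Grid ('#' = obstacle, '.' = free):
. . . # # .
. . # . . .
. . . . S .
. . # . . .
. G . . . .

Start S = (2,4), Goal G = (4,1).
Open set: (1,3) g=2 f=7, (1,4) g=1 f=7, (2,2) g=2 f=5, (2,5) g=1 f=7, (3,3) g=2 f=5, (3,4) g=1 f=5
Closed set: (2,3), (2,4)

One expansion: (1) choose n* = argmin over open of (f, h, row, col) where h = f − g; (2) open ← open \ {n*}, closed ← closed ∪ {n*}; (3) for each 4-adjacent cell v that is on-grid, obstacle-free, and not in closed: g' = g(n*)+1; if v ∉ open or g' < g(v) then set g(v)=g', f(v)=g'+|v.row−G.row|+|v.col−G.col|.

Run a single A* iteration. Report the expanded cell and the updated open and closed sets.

step 1: expand (2,2) (f=5, h=3) → closed; open now [(1,3) g=2 f=7, (1,4) g=1 f=7, (2,1) g=3 f=5, (2,5) g=1 f=7, (3,3) g=2 f=5, (3,4) g=1 f=5]

expanded=(2,2); open=[(1,3) g=2 f=7, (1,4) g=1 f=7, (2,1) g=3 f=5, (2,5) g=1 f=7, (3,3) g=2 f=5, (3,4) g=1 f=5]; closed=[(2,2), (2,3), (2,4)]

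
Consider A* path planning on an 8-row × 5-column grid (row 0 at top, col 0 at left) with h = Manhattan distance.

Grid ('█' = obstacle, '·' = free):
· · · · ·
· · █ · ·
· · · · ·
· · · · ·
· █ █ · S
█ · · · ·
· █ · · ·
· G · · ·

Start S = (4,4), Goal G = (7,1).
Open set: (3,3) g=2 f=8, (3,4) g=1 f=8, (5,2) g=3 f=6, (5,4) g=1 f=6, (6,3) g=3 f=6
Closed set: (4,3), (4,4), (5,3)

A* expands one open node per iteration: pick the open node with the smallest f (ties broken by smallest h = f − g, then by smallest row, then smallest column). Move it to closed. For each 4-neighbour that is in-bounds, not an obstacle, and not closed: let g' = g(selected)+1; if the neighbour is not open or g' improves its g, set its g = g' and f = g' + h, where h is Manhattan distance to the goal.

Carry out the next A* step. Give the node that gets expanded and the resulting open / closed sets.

expanded=(5,2); open=[(3,3) g=2 f=8, (3,4) g=1 f=8, (5,1) g=4 f=6, (5,4) g=1 f=6, (6,2) g=4 f=6, (6,3) g=3 f=6]; closed=[(4,3), (4,4), (5,2), (5,3)]

step 1: expand (5,2) (f=6, h=3) → closed; open now [(3,3) g=2 f=8, (3,4) g=1 f=8, (5,1) g=4 f=6, (5,4) g=1 f=6, (6,2) g=4 f=6, (6,3) g=3 f=6]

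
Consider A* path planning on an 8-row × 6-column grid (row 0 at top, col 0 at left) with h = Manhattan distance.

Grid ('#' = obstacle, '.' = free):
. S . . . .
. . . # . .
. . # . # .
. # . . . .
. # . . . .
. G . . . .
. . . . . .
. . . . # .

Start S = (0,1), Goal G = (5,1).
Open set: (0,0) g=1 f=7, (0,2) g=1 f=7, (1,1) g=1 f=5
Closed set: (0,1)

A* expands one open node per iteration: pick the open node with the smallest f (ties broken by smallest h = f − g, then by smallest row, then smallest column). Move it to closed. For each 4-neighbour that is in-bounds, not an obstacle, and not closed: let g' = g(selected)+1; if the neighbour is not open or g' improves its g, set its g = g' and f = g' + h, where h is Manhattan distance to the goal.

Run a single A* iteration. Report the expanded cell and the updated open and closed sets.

expanded=(1,1); open=[(0,0) g=1 f=7, (0,2) g=1 f=7, (1,0) g=2 f=7, (1,2) g=2 f=7, (2,1) g=2 f=5]; closed=[(0,1), (1,1)]

step 1: expand (1,1) (f=5, h=4) → closed; open now [(0,0) g=1 f=7, (0,2) g=1 f=7, (1,0) g=2 f=7, (1,2) g=2 f=7, (2,1) g=2 f=5]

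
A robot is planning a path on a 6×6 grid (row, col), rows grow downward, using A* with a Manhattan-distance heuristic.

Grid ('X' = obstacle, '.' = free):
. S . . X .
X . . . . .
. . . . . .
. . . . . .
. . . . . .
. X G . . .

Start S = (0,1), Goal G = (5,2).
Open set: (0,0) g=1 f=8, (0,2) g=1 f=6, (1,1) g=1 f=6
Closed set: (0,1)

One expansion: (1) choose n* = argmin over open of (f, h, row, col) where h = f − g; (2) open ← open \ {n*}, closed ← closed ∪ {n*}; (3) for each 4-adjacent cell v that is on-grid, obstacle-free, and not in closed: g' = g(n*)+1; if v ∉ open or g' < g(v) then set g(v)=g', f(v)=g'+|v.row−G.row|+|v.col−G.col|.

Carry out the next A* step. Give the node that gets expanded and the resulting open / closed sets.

expanded=(0,2); open=[(0,0) g=1 f=8, (0,3) g=2 f=8, (1,1) g=1 f=6, (1,2) g=2 f=6]; closed=[(0,1), (0,2)]

step 1: expand (0,2) (f=6, h=5) → closed; open now [(0,0) g=1 f=8, (0,3) g=2 f=8, (1,1) g=1 f=6, (1,2) g=2 f=6]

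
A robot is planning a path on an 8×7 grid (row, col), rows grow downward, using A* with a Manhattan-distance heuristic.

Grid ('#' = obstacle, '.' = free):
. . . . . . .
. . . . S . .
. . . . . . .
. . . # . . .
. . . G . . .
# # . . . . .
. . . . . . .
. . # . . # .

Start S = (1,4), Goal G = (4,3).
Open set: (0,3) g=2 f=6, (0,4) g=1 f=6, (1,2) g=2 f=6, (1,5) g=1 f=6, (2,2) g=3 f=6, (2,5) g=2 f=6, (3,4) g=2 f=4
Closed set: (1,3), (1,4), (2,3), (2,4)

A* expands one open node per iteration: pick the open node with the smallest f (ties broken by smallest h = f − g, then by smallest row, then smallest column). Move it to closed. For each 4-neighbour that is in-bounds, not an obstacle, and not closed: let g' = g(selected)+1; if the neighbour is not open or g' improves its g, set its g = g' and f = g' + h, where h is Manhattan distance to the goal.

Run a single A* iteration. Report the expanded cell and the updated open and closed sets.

expanded=(3,4); open=[(0,3) g=2 f=6, (0,4) g=1 f=6, (1,2) g=2 f=6, (1,5) g=1 f=6, (2,2) g=3 f=6, (2,5) g=2 f=6, (3,5) g=3 f=6, (4,4) g=3 f=4]; closed=[(1,3), (1,4), (2,3), (2,4), (3,4)]

step 1: expand (3,4) (f=4, h=2) → closed; open now [(0,3) g=2 f=6, (0,4) g=1 f=6, (1,2) g=2 f=6, (1,5) g=1 f=6, (2,2) g=3 f=6, (2,5) g=2 f=6, (3,5) g=3 f=6, (4,4) g=3 f=4]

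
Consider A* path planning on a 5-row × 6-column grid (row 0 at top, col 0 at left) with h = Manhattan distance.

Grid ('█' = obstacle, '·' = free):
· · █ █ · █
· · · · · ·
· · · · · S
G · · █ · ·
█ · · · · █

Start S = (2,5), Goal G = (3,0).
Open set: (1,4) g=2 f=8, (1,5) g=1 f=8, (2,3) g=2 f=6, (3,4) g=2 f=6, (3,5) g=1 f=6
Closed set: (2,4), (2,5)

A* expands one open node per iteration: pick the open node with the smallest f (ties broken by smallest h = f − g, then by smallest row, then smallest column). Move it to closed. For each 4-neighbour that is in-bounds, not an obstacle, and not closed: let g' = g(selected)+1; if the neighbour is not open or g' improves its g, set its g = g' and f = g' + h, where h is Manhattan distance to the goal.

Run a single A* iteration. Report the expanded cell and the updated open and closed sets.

expanded=(2,3); open=[(1,3) g=3 f=8, (1,4) g=2 f=8, (1,5) g=1 f=8, (2,2) g=3 f=6, (3,4) g=2 f=6, (3,5) g=1 f=6]; closed=[(2,3), (2,4), (2,5)]

step 1: expand (2,3) (f=6, h=4) → closed; open now [(1,3) g=3 f=8, (1,4) g=2 f=8, (1,5) g=1 f=8, (2,2) g=3 f=6, (3,4) g=2 f=6, (3,5) g=1 f=6]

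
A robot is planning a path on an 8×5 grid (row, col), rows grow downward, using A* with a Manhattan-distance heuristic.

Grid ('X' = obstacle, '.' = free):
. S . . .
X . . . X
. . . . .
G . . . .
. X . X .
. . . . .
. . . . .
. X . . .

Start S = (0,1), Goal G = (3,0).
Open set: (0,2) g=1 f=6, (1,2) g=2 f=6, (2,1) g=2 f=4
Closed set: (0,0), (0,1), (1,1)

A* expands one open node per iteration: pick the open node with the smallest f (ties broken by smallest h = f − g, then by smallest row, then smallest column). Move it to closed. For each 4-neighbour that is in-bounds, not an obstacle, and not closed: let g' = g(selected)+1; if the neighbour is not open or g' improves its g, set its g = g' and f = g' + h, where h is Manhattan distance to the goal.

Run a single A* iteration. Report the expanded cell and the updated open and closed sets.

step 1: expand (2,1) (f=4, h=2) → closed; open now [(0,2) g=1 f=6, (1,2) g=2 f=6, (2,0) g=3 f=4, (2,2) g=3 f=6, (3,1) g=3 f=4]

expanded=(2,1); open=[(0,2) g=1 f=6, (1,2) g=2 f=6, (2,0) g=3 f=4, (2,2) g=3 f=6, (3,1) g=3 f=4]; closed=[(0,0), (0,1), (1,1), (2,1)]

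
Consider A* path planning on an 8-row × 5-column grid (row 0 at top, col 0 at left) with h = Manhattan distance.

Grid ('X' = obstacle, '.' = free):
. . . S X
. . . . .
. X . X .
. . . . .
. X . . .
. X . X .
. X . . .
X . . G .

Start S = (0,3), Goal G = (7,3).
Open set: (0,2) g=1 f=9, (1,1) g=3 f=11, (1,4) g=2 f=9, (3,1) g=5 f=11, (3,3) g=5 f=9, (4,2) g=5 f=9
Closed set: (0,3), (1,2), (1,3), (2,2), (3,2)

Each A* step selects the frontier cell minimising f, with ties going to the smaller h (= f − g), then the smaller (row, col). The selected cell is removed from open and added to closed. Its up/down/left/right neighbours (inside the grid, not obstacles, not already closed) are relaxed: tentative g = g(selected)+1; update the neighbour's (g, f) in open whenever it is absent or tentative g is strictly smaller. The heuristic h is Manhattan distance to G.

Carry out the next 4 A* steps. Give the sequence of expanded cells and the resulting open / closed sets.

order=[(3,3) → (4,3) → (4,2) → (5,2)]; open=[(0,2) g=1 f=9, (1,1) g=3 f=11, (1,4) g=2 f=9, (3,1) g=5 f=11, (3,4) g=6 f=11, (4,4) g=7 f=11, (6,2) g=7 f=9]; closed=[(0,3), (1,2), (1,3), (2,2), (3,2), (3,3), (4,2), (4,3), (5,2)]

step 1: expand (3,3) (f=9, h=4) → closed; open now [(0,2) g=1 f=9, (1,1) g=3 f=11, (1,4) g=2 f=9, (3,1) g=5 f=11, (3,4) g=6 f=11, (4,2) g=5 f=9, (4,3) g=6 f=9]
step 2: expand (4,3) (f=9, h=3) → closed; open now [(0,2) g=1 f=9, (1,1) g=3 f=11, (1,4) g=2 f=9, (3,1) g=5 f=11, (3,4) g=6 f=11, (4,2) g=5 f=9, (4,4) g=7 f=11]
step 3: expand (4,2) (f=9, h=4) → closed; open now [(0,2) g=1 f=9, (1,1) g=3 f=11, (1,4) g=2 f=9, (3,1) g=5 f=11, (3,4) g=6 f=11, (4,4) g=7 f=11, (5,2) g=6 f=9]
step 4: expand (5,2) (f=9, h=3) → closed; open now [(0,2) g=1 f=9, (1,1) g=3 f=11, (1,4) g=2 f=9, (3,1) g=5 f=11, (3,4) g=6 f=11, (4,4) g=7 f=11, (6,2) g=7 f=9]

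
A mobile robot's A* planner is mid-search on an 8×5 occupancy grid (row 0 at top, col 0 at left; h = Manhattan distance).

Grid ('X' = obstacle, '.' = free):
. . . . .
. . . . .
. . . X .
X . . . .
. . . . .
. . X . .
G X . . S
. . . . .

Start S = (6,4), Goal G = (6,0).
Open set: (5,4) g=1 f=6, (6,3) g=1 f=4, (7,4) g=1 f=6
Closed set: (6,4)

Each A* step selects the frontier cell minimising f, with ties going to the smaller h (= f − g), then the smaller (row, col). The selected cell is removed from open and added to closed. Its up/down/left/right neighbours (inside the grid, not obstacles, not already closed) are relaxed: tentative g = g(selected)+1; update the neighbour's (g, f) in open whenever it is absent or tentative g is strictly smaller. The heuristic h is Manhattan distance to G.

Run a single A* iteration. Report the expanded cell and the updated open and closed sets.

expanded=(6,3); open=[(5,3) g=2 f=6, (5,4) g=1 f=6, (6,2) g=2 f=4, (7,3) g=2 f=6, (7,4) g=1 f=6]; closed=[(6,3), (6,4)]

step 1: expand (6,3) (f=4, h=3) → closed; open now [(5,3) g=2 f=6, (5,4) g=1 f=6, (6,2) g=2 f=4, (7,3) g=2 f=6, (7,4) g=1 f=6]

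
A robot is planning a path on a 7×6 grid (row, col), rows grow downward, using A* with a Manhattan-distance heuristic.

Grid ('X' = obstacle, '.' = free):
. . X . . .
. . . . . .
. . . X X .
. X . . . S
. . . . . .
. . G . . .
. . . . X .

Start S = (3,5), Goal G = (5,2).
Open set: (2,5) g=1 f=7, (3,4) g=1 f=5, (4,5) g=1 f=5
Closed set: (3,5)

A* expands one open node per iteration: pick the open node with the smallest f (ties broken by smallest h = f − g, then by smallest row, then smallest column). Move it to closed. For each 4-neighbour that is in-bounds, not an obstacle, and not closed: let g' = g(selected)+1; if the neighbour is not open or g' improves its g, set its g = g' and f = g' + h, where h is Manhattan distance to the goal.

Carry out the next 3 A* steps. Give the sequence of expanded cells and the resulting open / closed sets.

order=[(3,4) → (3,3) → (3,2)]; open=[(2,2) g=4 f=7, (2,5) g=1 f=7, (4,2) g=4 f=5, (4,3) g=3 f=5, (4,4) g=2 f=5, (4,5) g=1 f=5]; closed=[(3,2), (3,3), (3,4), (3,5)]

step 1: expand (3,4) (f=5, h=4) → closed; open now [(2,5) g=1 f=7, (3,3) g=2 f=5, (4,4) g=2 f=5, (4,5) g=1 f=5]
step 2: expand (3,3) (f=5, h=3) → closed; open now [(2,5) g=1 f=7, (3,2) g=3 f=5, (4,3) g=3 f=5, (4,4) g=2 f=5, (4,5) g=1 f=5]
step 3: expand (3,2) (f=5, h=2) → closed; open now [(2,2) g=4 f=7, (2,5) g=1 f=7, (4,2) g=4 f=5, (4,3) g=3 f=5, (4,4) g=2 f=5, (4,5) g=1 f=5]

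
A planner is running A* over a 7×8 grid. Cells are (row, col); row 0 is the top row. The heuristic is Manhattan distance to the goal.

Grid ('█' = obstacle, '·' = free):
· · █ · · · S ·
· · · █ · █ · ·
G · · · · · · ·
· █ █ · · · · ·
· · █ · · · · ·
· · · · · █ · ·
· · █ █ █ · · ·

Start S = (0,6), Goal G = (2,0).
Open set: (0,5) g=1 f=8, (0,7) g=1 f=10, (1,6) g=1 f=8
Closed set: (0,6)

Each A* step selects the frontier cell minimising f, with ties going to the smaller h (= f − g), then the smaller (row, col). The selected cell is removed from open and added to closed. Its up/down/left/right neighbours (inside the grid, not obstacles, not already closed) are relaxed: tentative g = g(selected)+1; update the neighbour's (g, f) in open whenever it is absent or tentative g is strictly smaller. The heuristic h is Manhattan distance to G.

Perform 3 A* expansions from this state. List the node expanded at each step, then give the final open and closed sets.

step 1: expand (0,5) (f=8, h=7) → closed; open now [(0,4) g=2 f=8, (0,7) g=1 f=10, (1,6) g=1 f=8]
step 2: expand (0,4) (f=8, h=6) → closed; open now [(0,3) g=3 f=8, (0,7) g=1 f=10, (1,4) g=3 f=8, (1,6) g=1 f=8]
step 3: expand (0,3) (f=8, h=5) → closed; open now [(0,7) g=1 f=10, (1,4) g=3 f=8, (1,6) g=1 f=8]

order=[(0,5) → (0,4) → (0,3)]; open=[(0,7) g=1 f=10, (1,4) g=3 f=8, (1,6) g=1 f=8]; closed=[(0,3), (0,4), (0,5), (0,6)]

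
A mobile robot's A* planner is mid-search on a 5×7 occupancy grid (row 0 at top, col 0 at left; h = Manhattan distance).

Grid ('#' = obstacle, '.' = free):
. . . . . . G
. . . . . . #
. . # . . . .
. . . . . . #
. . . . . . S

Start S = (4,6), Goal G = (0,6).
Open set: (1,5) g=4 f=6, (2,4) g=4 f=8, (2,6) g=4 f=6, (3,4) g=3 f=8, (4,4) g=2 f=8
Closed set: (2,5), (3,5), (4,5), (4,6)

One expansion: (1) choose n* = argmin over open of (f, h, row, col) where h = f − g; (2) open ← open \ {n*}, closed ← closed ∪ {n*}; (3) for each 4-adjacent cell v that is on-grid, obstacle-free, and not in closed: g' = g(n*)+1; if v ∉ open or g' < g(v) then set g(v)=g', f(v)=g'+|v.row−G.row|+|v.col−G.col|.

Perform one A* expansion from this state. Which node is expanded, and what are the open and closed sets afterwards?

step 1: expand (1,5) (f=6, h=2) → closed; open now [(0,5) g=5 f=6, (1,4) g=5 f=8, (2,4) g=4 f=8, (2,6) g=4 f=6, (3,4) g=3 f=8, (4,4) g=2 f=8]

expanded=(1,5); open=[(0,5) g=5 f=6, (1,4) g=5 f=8, (2,4) g=4 f=8, (2,6) g=4 f=6, (3,4) g=3 f=8, (4,4) g=2 f=8]; closed=[(1,5), (2,5), (3,5), (4,5), (4,6)]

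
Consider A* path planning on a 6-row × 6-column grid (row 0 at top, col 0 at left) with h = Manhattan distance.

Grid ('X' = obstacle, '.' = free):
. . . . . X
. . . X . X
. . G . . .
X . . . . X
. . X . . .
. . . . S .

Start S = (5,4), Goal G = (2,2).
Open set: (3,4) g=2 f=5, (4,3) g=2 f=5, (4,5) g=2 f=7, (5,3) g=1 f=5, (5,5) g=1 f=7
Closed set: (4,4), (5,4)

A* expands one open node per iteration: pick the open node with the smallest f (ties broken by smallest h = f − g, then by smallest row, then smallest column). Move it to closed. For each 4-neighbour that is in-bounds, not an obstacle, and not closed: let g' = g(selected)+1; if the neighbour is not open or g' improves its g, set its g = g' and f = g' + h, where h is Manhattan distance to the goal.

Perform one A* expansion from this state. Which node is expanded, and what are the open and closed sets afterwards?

step 1: expand (3,4) (f=5, h=3) → closed; open now [(2,4) g=3 f=5, (3,3) g=3 f=5, (4,3) g=2 f=5, (4,5) g=2 f=7, (5,3) g=1 f=5, (5,5) g=1 f=7]

expanded=(3,4); open=[(2,4) g=3 f=5, (3,3) g=3 f=5, (4,3) g=2 f=5, (4,5) g=2 f=7, (5,3) g=1 f=5, (5,5) g=1 f=7]; closed=[(3,4), (4,4), (5,4)]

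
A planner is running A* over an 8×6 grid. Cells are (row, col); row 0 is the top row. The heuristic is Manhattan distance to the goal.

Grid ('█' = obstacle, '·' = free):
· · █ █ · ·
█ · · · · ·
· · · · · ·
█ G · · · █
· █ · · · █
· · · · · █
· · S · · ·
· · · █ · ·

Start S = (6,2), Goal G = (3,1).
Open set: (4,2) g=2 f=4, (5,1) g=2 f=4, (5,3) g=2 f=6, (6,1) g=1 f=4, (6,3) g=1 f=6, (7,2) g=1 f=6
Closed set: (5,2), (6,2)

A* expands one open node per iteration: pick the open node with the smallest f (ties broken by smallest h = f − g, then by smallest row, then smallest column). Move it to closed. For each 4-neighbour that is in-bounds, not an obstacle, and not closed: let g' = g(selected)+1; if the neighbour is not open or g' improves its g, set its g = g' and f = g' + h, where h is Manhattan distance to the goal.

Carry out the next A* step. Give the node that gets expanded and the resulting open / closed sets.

step 1: expand (4,2) (f=4, h=2) → closed; open now [(3,2) g=3 f=4, (4,3) g=3 f=6, (5,1) g=2 f=4, (5,3) g=2 f=6, (6,1) g=1 f=4, (6,3) g=1 f=6, (7,2) g=1 f=6]

expanded=(4,2); open=[(3,2) g=3 f=4, (4,3) g=3 f=6, (5,1) g=2 f=4, (5,3) g=2 f=6, (6,1) g=1 f=4, (6,3) g=1 f=6, (7,2) g=1 f=6]; closed=[(4,2), (5,2), (6,2)]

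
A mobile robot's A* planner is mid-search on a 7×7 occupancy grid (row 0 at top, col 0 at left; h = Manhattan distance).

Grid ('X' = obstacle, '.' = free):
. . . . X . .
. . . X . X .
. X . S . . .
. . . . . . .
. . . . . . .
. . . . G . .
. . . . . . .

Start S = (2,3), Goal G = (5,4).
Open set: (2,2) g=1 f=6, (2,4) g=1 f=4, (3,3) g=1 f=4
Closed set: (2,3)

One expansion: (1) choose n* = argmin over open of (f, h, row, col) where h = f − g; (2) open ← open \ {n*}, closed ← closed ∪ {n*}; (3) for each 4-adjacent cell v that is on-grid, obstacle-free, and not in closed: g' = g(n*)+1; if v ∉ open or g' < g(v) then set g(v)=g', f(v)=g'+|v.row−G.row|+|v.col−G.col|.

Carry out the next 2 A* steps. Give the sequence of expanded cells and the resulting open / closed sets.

step 1: expand (2,4) (f=4, h=3) → closed; open now [(1,4) g=2 f=6, (2,2) g=1 f=6, (2,5) g=2 f=6, (3,3) g=1 f=4, (3,4) g=2 f=4]
step 2: expand (3,4) (f=4, h=2) → closed; open now [(1,4) g=2 f=6, (2,2) g=1 f=6, (2,5) g=2 f=6, (3,3) g=1 f=4, (3,5) g=3 f=6, (4,4) g=3 f=4]

order=[(2,4) → (3,4)]; open=[(1,4) g=2 f=6, (2,2) g=1 f=6, (2,5) g=2 f=6, (3,3) g=1 f=4, (3,5) g=3 f=6, (4,4) g=3 f=4]; closed=[(2,3), (2,4), (3,4)]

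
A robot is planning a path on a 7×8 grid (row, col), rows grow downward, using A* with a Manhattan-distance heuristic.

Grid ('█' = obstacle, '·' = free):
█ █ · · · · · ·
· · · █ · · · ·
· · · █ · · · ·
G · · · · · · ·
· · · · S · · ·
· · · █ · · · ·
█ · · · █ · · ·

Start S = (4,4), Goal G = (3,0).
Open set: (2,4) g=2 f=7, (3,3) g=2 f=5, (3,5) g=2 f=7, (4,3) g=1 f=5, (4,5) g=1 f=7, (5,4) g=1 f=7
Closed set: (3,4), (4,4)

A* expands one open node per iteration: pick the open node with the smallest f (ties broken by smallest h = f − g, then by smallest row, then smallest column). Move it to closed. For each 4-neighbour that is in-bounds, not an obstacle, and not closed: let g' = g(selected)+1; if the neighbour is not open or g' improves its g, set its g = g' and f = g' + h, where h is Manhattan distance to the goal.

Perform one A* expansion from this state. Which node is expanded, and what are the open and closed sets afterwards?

expanded=(3,3); open=[(2,4) g=2 f=7, (3,2) g=3 f=5, (3,5) g=2 f=7, (4,3) g=1 f=5, (4,5) g=1 f=7, (5,4) g=1 f=7]; closed=[(3,3), (3,4), (4,4)]

step 1: expand (3,3) (f=5, h=3) → closed; open now [(2,4) g=2 f=7, (3,2) g=3 f=5, (3,5) g=2 f=7, (4,3) g=1 f=5, (4,5) g=1 f=7, (5,4) g=1 f=7]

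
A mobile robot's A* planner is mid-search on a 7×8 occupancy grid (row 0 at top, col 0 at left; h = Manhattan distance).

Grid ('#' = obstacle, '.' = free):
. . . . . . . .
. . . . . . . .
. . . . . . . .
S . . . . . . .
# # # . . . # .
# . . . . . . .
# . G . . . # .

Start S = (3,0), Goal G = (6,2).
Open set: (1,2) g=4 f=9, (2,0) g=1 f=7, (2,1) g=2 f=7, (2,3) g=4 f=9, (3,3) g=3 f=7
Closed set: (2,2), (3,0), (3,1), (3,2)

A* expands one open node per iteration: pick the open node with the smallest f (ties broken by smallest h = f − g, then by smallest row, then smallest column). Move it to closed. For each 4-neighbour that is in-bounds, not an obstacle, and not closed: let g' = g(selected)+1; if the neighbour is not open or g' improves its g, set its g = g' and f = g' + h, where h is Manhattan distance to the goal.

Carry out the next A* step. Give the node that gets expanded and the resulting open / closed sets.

step 1: expand (3,3) (f=7, h=4) → closed; open now [(1,2) g=4 f=9, (2,0) g=1 f=7, (2,1) g=2 f=7, (2,3) g=4 f=9, (3,4) g=4 f=9, (4,3) g=4 f=7]

expanded=(3,3); open=[(1,2) g=4 f=9, (2,0) g=1 f=7, (2,1) g=2 f=7, (2,3) g=4 f=9, (3,4) g=4 f=9, (4,3) g=4 f=7]; closed=[(2,2), (3,0), (3,1), (3,2), (3,3)]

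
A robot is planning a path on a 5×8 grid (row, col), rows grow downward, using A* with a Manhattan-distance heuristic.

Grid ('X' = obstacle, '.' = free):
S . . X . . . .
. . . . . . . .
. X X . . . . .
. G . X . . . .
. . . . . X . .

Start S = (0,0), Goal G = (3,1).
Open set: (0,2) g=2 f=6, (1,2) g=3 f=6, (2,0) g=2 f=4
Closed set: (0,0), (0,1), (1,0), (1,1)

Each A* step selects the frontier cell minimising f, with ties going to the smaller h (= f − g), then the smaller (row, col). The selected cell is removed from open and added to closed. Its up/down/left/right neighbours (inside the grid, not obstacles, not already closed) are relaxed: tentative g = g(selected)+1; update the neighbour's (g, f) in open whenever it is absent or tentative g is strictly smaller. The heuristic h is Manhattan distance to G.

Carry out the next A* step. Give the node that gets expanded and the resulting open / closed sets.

step 1: expand (2,0) (f=4, h=2) → closed; open now [(0,2) g=2 f=6, (1,2) g=3 f=6, (3,0) g=3 f=4]

expanded=(2,0); open=[(0,2) g=2 f=6, (1,2) g=3 f=6, (3,0) g=3 f=4]; closed=[(0,0), (0,1), (1,0), (1,1), (2,0)]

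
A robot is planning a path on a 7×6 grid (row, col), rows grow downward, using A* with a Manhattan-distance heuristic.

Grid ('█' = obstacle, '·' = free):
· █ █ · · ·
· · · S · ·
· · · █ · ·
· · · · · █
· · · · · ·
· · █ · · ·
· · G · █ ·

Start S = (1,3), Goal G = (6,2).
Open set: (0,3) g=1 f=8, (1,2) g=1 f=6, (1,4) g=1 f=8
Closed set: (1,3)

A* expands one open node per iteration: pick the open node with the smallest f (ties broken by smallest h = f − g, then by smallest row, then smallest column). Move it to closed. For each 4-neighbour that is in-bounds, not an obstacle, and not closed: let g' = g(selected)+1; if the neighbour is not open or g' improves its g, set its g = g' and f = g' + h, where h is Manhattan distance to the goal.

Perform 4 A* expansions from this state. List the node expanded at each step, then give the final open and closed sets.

order=[(1,2) → (2,2) → (3,2) → (4,2)]; open=[(0,3) g=1 f=8, (1,1) g=2 f=8, (1,4) g=1 f=8, (2,1) g=3 f=8, (3,1) g=4 f=8, (3,3) g=4 f=8, (4,1) g=5 f=8, (4,3) g=5 f=8]; closed=[(1,2), (1,3), (2,2), (3,2), (4,2)]

step 1: expand (1,2) (f=6, h=5) → closed; open now [(0,3) g=1 f=8, (1,1) g=2 f=8, (1,4) g=1 f=8, (2,2) g=2 f=6]
step 2: expand (2,2) (f=6, h=4) → closed; open now [(0,3) g=1 f=8, (1,1) g=2 f=8, (1,4) g=1 f=8, (2,1) g=3 f=8, (3,2) g=3 f=6]
step 3: expand (3,2) (f=6, h=3) → closed; open now [(0,3) g=1 f=8, (1,1) g=2 f=8, (1,4) g=1 f=8, (2,1) g=3 f=8, (3,1) g=4 f=8, (3,3) g=4 f=8, (4,2) g=4 f=6]
step 4: expand (4,2) (f=6, h=2) → closed; open now [(0,3) g=1 f=8, (1,1) g=2 f=8, (1,4) g=1 f=8, (2,1) g=3 f=8, (3,1) g=4 f=8, (3,3) g=4 f=8, (4,1) g=5 f=8, (4,3) g=5 f=8]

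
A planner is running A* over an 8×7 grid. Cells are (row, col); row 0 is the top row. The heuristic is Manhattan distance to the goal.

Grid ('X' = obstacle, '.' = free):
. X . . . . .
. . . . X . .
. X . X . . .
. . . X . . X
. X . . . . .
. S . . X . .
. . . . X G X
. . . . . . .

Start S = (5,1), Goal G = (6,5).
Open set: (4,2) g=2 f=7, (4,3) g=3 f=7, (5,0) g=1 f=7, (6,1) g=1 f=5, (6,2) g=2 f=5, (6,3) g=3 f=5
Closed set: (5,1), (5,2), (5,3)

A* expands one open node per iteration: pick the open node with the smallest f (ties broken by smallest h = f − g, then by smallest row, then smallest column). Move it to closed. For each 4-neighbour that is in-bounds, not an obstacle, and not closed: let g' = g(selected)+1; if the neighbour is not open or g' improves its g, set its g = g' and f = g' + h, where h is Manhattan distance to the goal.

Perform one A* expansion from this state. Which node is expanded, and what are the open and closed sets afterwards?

expanded=(6,3); open=[(4,2) g=2 f=7, (4,3) g=3 f=7, (5,0) g=1 f=7, (6,1) g=1 f=5, (6,2) g=2 f=5, (7,3) g=4 f=7]; closed=[(5,1), (5,2), (5,3), (6,3)]

step 1: expand (6,3) (f=5, h=2) → closed; open now [(4,2) g=2 f=7, (4,3) g=3 f=7, (5,0) g=1 f=7, (6,1) g=1 f=5, (6,2) g=2 f=5, (7,3) g=4 f=7]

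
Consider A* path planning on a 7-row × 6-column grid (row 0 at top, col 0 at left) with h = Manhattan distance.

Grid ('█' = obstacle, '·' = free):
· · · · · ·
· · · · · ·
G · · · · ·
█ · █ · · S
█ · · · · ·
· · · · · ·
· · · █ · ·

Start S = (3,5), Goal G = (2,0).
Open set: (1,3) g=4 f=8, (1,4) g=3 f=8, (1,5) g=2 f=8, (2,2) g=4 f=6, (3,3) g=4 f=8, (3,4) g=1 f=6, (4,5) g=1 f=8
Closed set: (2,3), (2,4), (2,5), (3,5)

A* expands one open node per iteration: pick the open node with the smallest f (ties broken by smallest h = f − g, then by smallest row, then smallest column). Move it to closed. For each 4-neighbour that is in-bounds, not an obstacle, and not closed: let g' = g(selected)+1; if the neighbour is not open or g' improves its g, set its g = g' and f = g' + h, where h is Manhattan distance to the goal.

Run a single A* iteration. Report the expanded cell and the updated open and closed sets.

step 1: expand (2,2) (f=6, h=2) → closed; open now [(1,2) g=5 f=8, (1,3) g=4 f=8, (1,4) g=3 f=8, (1,5) g=2 f=8, (2,1) g=5 f=6, (3,3) g=4 f=8, (3,4) g=1 f=6, (4,5) g=1 f=8]

expanded=(2,2); open=[(1,2) g=5 f=8, (1,3) g=4 f=8, (1,4) g=3 f=8, (1,5) g=2 f=8, (2,1) g=5 f=6, (3,3) g=4 f=8, (3,4) g=1 f=6, (4,5) g=1 f=8]; closed=[(2,2), (2,3), (2,4), (2,5), (3,5)]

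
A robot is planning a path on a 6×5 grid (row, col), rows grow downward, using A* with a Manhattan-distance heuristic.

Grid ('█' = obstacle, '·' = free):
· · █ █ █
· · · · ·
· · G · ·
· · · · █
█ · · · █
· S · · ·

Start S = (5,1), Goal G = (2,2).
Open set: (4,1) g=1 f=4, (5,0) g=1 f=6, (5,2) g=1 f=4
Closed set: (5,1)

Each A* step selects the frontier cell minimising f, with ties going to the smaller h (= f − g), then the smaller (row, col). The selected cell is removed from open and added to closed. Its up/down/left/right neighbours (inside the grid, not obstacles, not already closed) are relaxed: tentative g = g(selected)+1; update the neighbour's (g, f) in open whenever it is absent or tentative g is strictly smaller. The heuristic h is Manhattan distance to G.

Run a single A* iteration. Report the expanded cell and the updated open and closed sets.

expanded=(4,1); open=[(3,1) g=2 f=4, (4,2) g=2 f=4, (5,0) g=1 f=6, (5,2) g=1 f=4]; closed=[(4,1), (5,1)]

step 1: expand (4,1) (f=4, h=3) → closed; open now [(3,1) g=2 f=4, (4,2) g=2 f=4, (5,0) g=1 f=6, (5,2) g=1 f=4]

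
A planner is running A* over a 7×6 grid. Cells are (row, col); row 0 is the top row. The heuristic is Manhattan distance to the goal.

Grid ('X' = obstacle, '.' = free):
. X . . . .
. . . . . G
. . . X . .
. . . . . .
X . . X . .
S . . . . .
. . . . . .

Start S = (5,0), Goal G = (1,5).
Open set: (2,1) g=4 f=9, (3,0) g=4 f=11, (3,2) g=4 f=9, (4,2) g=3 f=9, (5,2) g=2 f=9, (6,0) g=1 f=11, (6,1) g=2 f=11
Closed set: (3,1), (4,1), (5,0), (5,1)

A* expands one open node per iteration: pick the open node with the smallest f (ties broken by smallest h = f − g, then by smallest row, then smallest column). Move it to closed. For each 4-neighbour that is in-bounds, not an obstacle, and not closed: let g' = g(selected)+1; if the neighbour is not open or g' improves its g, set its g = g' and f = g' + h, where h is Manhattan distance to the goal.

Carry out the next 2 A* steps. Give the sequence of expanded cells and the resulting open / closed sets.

step 1: expand (2,1) (f=9, h=5) → closed; open now [(1,1) g=5 f=9, (2,0) g=5 f=11, (2,2) g=5 f=9, (3,0) g=4 f=11, (3,2) g=4 f=9, (4,2) g=3 f=9, (5,2) g=2 f=9, (6,0) g=1 f=11, (6,1) g=2 f=11]
step 2: expand (1,1) (f=9, h=4) → closed; open now [(1,0) g=6 f=11, (1,2) g=6 f=9, (2,0) g=5 f=11, (2,2) g=5 f=9, (3,0) g=4 f=11, (3,2) g=4 f=9, (4,2) g=3 f=9, (5,2) g=2 f=9, (6,0) g=1 f=11, (6,1) g=2 f=11]

order=[(2,1) → (1,1)]; open=[(1,0) g=6 f=11, (1,2) g=6 f=9, (2,0) g=5 f=11, (2,2) g=5 f=9, (3,0) g=4 f=11, (3,2) g=4 f=9, (4,2) g=3 f=9, (5,2) g=2 f=9, (6,0) g=1 f=11, (6,1) g=2 f=11]; closed=[(1,1), (2,1), (3,1), (4,1), (5,0), (5,1)]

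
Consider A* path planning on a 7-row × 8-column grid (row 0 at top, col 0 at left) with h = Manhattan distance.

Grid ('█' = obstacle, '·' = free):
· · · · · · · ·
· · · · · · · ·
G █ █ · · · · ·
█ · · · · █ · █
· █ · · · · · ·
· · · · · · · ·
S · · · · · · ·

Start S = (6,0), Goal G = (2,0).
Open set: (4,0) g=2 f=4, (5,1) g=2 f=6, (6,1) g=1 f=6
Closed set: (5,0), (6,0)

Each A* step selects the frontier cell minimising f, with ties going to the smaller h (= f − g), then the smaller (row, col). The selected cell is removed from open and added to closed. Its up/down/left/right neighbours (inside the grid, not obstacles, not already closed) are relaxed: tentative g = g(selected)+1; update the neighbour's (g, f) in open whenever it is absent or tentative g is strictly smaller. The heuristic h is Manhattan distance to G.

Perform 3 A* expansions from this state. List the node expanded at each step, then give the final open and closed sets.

step 1: expand (4,0) (f=4, h=2) → closed; open now [(5,1) g=2 f=6, (6,1) g=1 f=6]
step 2: expand (5,1) (f=6, h=4) → closed; open now [(5,2) g=3 f=8, (6,1) g=1 f=6]
step 3: expand (6,1) (f=6, h=5) → closed; open now [(5,2) g=3 f=8, (6,2) g=2 f=8]

order=[(4,0) → (5,1) → (6,1)]; open=[(5,2) g=3 f=8, (6,2) g=2 f=8]; closed=[(4,0), (5,0), (5,1), (6,0), (6,1)]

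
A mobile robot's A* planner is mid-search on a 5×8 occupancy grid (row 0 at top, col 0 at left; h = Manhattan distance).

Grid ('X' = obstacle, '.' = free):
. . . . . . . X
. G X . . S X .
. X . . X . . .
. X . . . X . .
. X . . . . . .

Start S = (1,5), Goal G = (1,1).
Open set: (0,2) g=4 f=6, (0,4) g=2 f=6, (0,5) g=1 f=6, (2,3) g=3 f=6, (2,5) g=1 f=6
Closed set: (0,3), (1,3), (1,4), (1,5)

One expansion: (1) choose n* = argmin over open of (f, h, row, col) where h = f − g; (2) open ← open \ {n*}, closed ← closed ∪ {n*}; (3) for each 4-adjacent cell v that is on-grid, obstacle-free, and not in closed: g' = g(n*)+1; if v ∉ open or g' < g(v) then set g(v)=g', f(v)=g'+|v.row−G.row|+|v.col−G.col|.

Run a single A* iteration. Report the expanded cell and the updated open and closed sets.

step 1: expand (0,2) (f=6, h=2) → closed; open now [(0,1) g=5 f=6, (0,4) g=2 f=6, (0,5) g=1 f=6, (2,3) g=3 f=6, (2,5) g=1 f=6]

expanded=(0,2); open=[(0,1) g=5 f=6, (0,4) g=2 f=6, (0,5) g=1 f=6, (2,3) g=3 f=6, (2,5) g=1 f=6]; closed=[(0,2), (0,3), (1,3), (1,4), (1,5)]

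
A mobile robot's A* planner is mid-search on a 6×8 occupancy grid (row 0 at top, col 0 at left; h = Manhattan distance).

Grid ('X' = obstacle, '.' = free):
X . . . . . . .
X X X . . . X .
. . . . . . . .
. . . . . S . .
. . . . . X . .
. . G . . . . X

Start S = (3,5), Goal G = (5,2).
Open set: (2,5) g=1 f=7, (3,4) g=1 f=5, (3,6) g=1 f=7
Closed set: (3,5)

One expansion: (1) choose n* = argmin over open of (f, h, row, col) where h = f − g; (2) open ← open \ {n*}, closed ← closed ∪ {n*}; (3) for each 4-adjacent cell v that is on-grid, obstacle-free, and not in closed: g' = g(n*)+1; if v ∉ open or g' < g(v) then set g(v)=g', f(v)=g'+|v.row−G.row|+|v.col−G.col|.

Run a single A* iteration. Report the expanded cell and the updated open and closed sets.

step 1: expand (3,4) (f=5, h=4) → closed; open now [(2,4) g=2 f=7, (2,5) g=1 f=7, (3,3) g=2 f=5, (3,6) g=1 f=7, (4,4) g=2 f=5]

expanded=(3,4); open=[(2,4) g=2 f=7, (2,5) g=1 f=7, (3,3) g=2 f=5, (3,6) g=1 f=7, (4,4) g=2 f=5]; closed=[(3,4), (3,5)]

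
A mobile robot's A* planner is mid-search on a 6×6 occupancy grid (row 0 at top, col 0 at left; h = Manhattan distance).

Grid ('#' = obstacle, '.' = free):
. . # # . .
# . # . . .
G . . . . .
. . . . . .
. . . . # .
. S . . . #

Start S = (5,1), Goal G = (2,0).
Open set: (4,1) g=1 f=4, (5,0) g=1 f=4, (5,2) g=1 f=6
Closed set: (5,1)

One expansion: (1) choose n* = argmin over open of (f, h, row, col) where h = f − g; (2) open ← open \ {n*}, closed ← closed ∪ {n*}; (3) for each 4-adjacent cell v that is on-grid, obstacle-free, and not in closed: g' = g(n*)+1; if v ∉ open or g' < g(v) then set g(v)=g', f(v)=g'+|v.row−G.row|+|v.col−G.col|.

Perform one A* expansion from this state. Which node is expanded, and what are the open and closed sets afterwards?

expanded=(4,1); open=[(3,1) g=2 f=4, (4,0) g=2 f=4, (4,2) g=2 f=6, (5,0) g=1 f=4, (5,2) g=1 f=6]; closed=[(4,1), (5,1)]

step 1: expand (4,1) (f=4, h=3) → closed; open now [(3,1) g=2 f=4, (4,0) g=2 f=4, (4,2) g=2 f=6, (5,0) g=1 f=4, (5,2) g=1 f=6]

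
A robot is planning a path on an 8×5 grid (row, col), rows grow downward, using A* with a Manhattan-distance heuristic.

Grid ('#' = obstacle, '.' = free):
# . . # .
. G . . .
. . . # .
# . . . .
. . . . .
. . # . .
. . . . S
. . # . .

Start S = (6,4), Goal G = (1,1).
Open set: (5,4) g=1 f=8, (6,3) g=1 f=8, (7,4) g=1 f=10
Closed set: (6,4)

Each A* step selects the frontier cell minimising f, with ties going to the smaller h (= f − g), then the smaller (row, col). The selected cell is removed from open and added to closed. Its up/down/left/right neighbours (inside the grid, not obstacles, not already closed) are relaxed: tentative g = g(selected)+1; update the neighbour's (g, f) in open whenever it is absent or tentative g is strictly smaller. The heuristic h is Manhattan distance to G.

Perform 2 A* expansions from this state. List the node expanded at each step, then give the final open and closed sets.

step 1: expand (5,4) (f=8, h=7) → closed; open now [(4,4) g=2 f=8, (5,3) g=2 f=8, (6,3) g=1 f=8, (7,4) g=1 f=10]
step 2: expand (4,4) (f=8, h=6) → closed; open now [(3,4) g=3 f=8, (4,3) g=3 f=8, (5,3) g=2 f=8, (6,3) g=1 f=8, (7,4) g=1 f=10]

order=[(5,4) → (4,4)]; open=[(3,4) g=3 f=8, (4,3) g=3 f=8, (5,3) g=2 f=8, (6,3) g=1 f=8, (7,4) g=1 f=10]; closed=[(4,4), (5,4), (6,4)]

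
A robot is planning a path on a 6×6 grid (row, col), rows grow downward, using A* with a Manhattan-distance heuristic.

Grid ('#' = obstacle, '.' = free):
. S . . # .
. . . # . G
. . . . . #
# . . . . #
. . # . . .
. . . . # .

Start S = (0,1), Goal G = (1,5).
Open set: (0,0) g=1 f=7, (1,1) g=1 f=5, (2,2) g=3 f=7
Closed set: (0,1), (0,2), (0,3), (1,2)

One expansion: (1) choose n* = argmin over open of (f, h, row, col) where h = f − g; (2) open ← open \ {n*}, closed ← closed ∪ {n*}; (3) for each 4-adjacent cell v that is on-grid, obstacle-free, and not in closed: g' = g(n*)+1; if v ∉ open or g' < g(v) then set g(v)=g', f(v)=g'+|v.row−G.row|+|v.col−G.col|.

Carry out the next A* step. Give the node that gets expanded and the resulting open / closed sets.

expanded=(1,1); open=[(0,0) g=1 f=7, (1,0) g=2 f=7, (2,1) g=2 f=7, (2,2) g=3 f=7]; closed=[(0,1), (0,2), (0,3), (1,1), (1,2)]

step 1: expand (1,1) (f=5, h=4) → closed; open now [(0,0) g=1 f=7, (1,0) g=2 f=7, (2,1) g=2 f=7, (2,2) g=3 f=7]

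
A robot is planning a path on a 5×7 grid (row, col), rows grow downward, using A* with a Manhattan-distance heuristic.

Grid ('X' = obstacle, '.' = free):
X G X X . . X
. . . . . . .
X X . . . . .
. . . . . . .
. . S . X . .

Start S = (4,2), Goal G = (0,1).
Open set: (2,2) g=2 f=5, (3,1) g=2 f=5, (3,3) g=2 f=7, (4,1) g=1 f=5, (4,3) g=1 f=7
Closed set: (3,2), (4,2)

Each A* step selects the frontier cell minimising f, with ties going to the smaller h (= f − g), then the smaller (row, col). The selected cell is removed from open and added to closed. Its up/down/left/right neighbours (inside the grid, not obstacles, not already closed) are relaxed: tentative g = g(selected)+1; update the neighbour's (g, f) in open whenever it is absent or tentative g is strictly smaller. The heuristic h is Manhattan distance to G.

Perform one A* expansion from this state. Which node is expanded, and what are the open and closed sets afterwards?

expanded=(2,2); open=[(1,2) g=3 f=5, (2,3) g=3 f=7, (3,1) g=2 f=5, (3,3) g=2 f=7, (4,1) g=1 f=5, (4,3) g=1 f=7]; closed=[(2,2), (3,2), (4,2)]

step 1: expand (2,2) (f=5, h=3) → closed; open now [(1,2) g=3 f=5, (2,3) g=3 f=7, (3,1) g=2 f=5, (3,3) g=2 f=7, (4,1) g=1 f=5, (4,3) g=1 f=7]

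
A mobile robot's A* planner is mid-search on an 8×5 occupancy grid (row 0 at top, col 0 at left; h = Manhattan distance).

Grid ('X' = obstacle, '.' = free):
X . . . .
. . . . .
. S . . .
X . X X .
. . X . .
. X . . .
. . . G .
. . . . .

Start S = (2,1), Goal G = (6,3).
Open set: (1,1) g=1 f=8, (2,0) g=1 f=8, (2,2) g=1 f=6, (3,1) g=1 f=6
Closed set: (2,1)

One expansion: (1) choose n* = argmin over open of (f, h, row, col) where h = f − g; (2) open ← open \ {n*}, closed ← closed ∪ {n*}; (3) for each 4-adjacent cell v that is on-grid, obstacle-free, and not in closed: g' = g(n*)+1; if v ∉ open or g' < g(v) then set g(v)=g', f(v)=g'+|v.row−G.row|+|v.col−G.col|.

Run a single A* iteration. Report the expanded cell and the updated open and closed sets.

expanded=(2,2); open=[(1,1) g=1 f=8, (1,2) g=2 f=8, (2,0) g=1 f=8, (2,3) g=2 f=6, (3,1) g=1 f=6]; closed=[(2,1), (2,2)]

step 1: expand (2,2) (f=6, h=5) → closed; open now [(1,1) g=1 f=8, (1,2) g=2 f=8, (2,0) g=1 f=8, (2,3) g=2 f=6, (3,1) g=1 f=6]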